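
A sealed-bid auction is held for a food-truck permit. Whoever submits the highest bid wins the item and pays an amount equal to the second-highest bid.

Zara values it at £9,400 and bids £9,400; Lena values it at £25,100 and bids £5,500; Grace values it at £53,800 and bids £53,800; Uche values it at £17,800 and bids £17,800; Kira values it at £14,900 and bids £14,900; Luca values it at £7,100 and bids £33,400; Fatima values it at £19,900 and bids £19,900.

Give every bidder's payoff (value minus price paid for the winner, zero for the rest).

Bids in descending order: Grace £53,800, then Luca £33,400, then Fatima £19,900, then Uche £17,800, then Kira £14,900, then Zara £9,400, then Lena £5,500.
Grace has the top bid and wins; the price is the second-highest bid, £33,400.
Grace's payoff = £53,800 − £33,400 = £20,400. All other bidders lose, so their payoff is 0.

Zara £0, Lena £0, Grace £20,400, Uche £0, Kira £0, Luca £0, Fatima £0.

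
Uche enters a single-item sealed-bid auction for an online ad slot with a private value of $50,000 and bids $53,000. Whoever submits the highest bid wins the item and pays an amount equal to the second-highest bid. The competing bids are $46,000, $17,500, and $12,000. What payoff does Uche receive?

Highest competing bid: $46,000.
Uche's bid $53,000 is the highest overall, so Uche wins and pays the second-highest bid, $46,000.
Payoff = value − price = $50,000 − $46,000 = $4,000.

$4,000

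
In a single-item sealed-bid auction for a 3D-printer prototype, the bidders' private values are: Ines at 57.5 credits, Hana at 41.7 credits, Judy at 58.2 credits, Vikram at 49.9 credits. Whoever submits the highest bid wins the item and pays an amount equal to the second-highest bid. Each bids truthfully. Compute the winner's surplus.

0.7 credits

Ordered from highest: Judy 58.2 credits > Ines 57.5 credits > Vikram 49.9 credits > Hana 41.7 credits.
Judy wins with the top bid and pays the second-highest, 57.5 credits.
Surplus = 58.2 credits − 57.5 credits = 0.7 credits.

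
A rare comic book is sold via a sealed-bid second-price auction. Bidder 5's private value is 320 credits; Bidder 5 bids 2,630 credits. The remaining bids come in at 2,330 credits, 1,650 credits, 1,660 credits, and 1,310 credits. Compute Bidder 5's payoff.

Payoff = -2,010 credits.

Highest competing bid: 2,330 credits.
Bidder 5's bid 2,630 credits is the highest overall, so Bidder 5 wins and pays the second-highest bid, 2,330 credits.
Payoff = value − price = 320 credits − 2,330 credits = -2,010 credits.
Overbidding won the item at a price above value — truthful bidding would have avoided this loss.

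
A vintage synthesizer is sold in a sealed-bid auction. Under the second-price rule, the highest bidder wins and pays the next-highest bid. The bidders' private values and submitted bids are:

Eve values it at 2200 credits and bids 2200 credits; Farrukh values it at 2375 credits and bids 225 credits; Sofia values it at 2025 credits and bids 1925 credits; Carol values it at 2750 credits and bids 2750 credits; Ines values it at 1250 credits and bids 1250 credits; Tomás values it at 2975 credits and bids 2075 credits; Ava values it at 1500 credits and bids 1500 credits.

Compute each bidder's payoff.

Payoffs: Eve 0 credits, Farrukh 0 credits, Sofia 0 credits, Carol 550 credits, Ines 0 credits, Tomás 0 credits, Ava 0 credits.

Bids in descending order: Carol 2750 credits > Eve 2200 credits > Tomás 2075 credits > Sofia 1925 credits > Ava 1500 credits > Ines 1250 credits > Farrukh 225 credits.
Carol has the top bid and wins; the price is the second-highest bid, 2200 credits.
Carol's payoff = 2750 credits − 2200 credits = 550 credits. All other bidders lose, so their payoff is 0.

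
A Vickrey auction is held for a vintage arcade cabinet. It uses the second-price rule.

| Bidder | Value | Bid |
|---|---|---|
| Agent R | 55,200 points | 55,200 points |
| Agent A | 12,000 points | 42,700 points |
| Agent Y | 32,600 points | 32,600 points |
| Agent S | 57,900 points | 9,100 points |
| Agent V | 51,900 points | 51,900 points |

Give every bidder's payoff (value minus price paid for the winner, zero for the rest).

Sorted high to low: Agent R 55,200 points, then Agent V 51,900 points, then Agent A 42,700 points, then Agent Y 32,600 points, then Agent S 9,100 points.
Agent R has the top bid and wins; the price is the second-highest bid, 51,900 points.
Agent R's payoff = 55,200 points − 51,900 points = 3,300 points. All other bidders lose, so their payoff is 0.

Payoffs: Agent R 3,300 points, Agent A 0 points, Agent Y 0 points, Agent S 0 points, Agent V 0 points.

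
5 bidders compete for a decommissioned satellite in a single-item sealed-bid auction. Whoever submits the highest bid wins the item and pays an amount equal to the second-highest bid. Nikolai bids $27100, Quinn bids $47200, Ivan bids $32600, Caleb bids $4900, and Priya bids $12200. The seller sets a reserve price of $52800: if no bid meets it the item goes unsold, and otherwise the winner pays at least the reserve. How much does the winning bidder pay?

Sorted high to low: Quinn $47200 > Ivan $32600 > Nikolai $27100 > Priya $12200 > Caleb $4900.
The top bid $47200 is below the reserve $52800, so the item goes unsold and nothing is paid.

unsold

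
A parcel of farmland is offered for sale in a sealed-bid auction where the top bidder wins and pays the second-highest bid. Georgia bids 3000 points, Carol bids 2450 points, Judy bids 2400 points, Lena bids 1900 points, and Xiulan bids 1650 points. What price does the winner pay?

2450 points

Ordered from highest: Georgia 3000 points > Carol 2450 points > Judy 2400 points > Lena 1900 points > Xiulan 1650 points.
Georgia is the highest bidder, so Georgia wins.
Under the second-price rule, the price is the second-highest bid: 2450 points.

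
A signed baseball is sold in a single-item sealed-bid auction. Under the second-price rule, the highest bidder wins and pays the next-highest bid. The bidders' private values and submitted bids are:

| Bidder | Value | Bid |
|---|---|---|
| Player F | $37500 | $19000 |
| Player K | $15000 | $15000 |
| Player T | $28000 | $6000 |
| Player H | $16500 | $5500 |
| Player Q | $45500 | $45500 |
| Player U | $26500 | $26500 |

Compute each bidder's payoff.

Payoffs: Player F $0, Player K $0, Player T $0, Player H $0, Player Q $19000, Player U $0.

Bids in descending order: Player Q $45500 > Player U $26500 > Player F $19000 > Player K $15000 > Player T $6000 > Player H $5500.
Player Q has the top bid and wins; the price is the second-highest bid, $26500.
Player Q's payoff = $45500 − $26500 = $19000. All other bidders lose, so their payoff is 0.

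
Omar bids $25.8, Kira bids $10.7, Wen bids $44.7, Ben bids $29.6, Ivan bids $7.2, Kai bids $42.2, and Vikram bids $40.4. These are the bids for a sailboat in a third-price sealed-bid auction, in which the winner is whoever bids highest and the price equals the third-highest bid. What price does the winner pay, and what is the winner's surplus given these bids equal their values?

Price $40.4; surplus $4.3.

Ranking the bids: Wen $44.7 > Kai $42.2 > Vikram $40.4 > Ben $29.6 > Omar $25.8 > Kira $10.7 > Ivan $7.2.
Wen is the highest bidder, so Wen wins.
Under the third-price rule, the price is the third-highest bid: $40.4.
Surplus = $44.7 − $40.4 = $4.3.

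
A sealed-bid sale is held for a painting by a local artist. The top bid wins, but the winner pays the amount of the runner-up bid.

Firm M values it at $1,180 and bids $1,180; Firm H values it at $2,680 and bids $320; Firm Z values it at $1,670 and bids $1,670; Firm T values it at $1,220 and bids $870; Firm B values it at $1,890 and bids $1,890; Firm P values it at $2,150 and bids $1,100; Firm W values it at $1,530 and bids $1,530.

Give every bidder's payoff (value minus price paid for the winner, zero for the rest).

Ranking the bids: Firm B $1,890, then Firm Z $1,670, then Firm W $1,530, then Firm M $1,180, then Firm P $1,100, then Firm T $870, then Firm H $320.
Firm B has the top bid and wins; the price is the second-highest bid, $1,670.
Firm B's payoff = $1,890 − $1,670 = $220. All other bidders lose, so their payoff is 0.

Payoffs: Firm M $0, Firm H $0, Firm Z $0, Firm T $0, Firm B $220, Firm P $0, Firm W $0.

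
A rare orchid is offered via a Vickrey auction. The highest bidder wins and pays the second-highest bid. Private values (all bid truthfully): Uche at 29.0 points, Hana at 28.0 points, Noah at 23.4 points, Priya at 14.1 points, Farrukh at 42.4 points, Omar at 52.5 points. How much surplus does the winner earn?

Sorted high to low: Omar 52.5 points > Farrukh 42.4 points > Uche 29.0 points > Hana 28.0 points > Noah 23.4 points > Priya 14.1 points.
Omar wins with the top bid and pays the second-highest, 42.4 points.
Surplus = 52.5 points − 42.4 points = 10.1 points.

Surplus = 10.1 points.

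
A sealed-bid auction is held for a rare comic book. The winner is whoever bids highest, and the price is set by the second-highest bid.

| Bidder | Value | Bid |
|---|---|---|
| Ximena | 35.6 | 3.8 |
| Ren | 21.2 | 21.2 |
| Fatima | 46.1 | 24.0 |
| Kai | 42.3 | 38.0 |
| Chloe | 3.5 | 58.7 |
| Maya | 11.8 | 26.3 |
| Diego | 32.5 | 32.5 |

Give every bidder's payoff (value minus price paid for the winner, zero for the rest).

Ximena 0.0, Ren 0.0, Fatima 0.0, Kai 0.0, Chloe -34.5, Maya 0.0, Diego 0.0.

Sorted high to low: Chloe 58.7, then Kai 38.0, then Diego 32.5, then Maya 26.3, then Fatima 24.0, then Ren 21.2, then Ximena 3.8.
Chloe has the top bid and wins; the price is the second-highest bid, 38.0.
Chloe's payoff = 3.5 − 38.0 = -34.5. All other bidders lose, so their payoff is 0.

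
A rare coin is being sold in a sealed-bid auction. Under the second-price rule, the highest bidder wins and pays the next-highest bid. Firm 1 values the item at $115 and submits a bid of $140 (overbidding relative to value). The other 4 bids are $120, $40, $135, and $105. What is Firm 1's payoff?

The bidder's payoff: -$20.

Highest competing bid: $135.
Firm 1's bid $140 is the highest overall, so Firm 1 wins and pays the second-highest bid, $135.
Payoff = value − price = $115 − $135 = -$20.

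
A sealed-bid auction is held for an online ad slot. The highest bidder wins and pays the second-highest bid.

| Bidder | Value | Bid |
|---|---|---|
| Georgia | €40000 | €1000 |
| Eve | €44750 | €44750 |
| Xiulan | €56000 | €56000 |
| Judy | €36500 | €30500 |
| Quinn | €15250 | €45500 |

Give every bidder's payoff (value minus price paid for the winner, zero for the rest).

Bids in descending order: Xiulan €56000; Quinn €45500; Eve €44750; Judy €30500; Georgia €1000.
Xiulan has the top bid and wins; the price is the second-highest bid, €45500.
Xiulan's payoff = €56000 − €45500 = €10500. All other bidders lose, so their payoff is 0.

Georgia €0, Eve €0, Xiulan €10500, Judy €0, Quinn €0.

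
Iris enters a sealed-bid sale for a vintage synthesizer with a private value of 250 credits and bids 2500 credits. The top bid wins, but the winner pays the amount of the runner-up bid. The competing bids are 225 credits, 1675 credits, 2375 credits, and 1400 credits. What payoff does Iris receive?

Highest competing bid: 2375 credits.
Iris's bid 2500 credits is the highest overall, so Iris wins and pays the second-highest bid, 2375 credits.
Payoff = value − price = 250 credits − 2375 credits = -2125 credits.
Overbidding won the item at a price above value — truthful bidding would have avoided this loss.

Payoff = -2125 credits.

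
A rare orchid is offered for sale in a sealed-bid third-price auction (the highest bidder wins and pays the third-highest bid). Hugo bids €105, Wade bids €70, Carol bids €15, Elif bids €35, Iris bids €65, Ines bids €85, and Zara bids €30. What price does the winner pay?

Price paid: €70.

Ordered from highest: Hugo €105; Ines €85; Wade €70; Iris €65; Elif €35; Zara €30; Carol €15.
Hugo is the highest bidder, so Hugo wins.
Under the third-price rule, the price is the third-highest bid: €70.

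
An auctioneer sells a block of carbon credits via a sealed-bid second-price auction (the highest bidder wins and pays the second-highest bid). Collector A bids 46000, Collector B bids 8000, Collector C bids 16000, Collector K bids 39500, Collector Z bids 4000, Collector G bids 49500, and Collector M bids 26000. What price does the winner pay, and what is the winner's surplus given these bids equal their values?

Sorted high to low: Collector G 49500, then Collector A 46000, then Collector K 39500, then Collector M 26000, then Collector C 16000, then Collector B 8000, then Collector Z 4000.
Collector G is the highest bidder, so Collector G wins.
Under the second-price rule, the price is the second-highest bid: 46000.
Surplus = 49500 − 46000 = 3500.

The winner pays 46000 for a surplus of 3500.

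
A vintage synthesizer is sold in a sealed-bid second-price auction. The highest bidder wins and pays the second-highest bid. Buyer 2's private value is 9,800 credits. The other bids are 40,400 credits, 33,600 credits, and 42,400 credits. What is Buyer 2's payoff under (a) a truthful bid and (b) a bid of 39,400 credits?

The highest competing bid is 42,400 credits.
Bidding truthfully at 9,800 credits: the top bid is 42,400 credits (a rival), so Buyer 2 loses. Payoff = 0 credits.
Bidding 39,400 credits: the top bid is 42,400 credits (a rival), so Buyer 2 loses. Payoff = 0 credits.

(a) 0 credits  (b) 0 credits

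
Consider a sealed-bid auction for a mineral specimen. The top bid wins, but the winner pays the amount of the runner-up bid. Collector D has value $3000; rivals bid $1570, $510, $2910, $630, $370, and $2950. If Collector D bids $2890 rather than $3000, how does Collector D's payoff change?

Change in payoff: -$50.

The highest competing bid is $2950.
Bidding truthfully at $3000: Collector D has the top bid, wins, and pays the second-highest bid $2950. Payoff = $3000 − $2950 = $50.
Bidding $2890: the top bid is $2950 (a rival), so Collector D loses. Payoff = $0.
Change = $0 − $50 = -$50.
Deviating from a truthful bid can only lose payoff in a second-price auction — never gain.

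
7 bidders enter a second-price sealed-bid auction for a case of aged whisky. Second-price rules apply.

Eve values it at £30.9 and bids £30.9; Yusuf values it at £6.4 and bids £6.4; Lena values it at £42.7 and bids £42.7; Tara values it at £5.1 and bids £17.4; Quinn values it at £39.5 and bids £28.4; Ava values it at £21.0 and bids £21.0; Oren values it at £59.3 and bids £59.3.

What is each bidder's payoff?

Payoffs: Eve £0.0, Yusuf £0.0, Lena £0.0, Tara £0.0, Quinn £0.0, Ava £0.0, Oren £16.6.

Ranking the bids: Oren £59.3; Lena £42.7; Eve £30.9; Quinn £28.4; Ava £21.0; Tara £17.4; Yusuf £6.4.
Oren has the top bid and wins; the price is the second-highest bid, £42.7.
Oren's payoff = £59.3 − £42.7 = £16.6. All other bidders lose, so their payoff is 0.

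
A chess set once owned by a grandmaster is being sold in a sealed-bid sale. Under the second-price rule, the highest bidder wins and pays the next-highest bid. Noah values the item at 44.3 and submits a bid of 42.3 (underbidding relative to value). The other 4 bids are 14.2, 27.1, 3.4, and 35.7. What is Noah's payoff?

8.6

Highest competing bid: 35.7.
Noah's bid 42.3 is the highest overall, so Noah wins and pays the second-highest bid, 35.7.
Payoff = value − price = 44.3 − 35.7 = 8.6.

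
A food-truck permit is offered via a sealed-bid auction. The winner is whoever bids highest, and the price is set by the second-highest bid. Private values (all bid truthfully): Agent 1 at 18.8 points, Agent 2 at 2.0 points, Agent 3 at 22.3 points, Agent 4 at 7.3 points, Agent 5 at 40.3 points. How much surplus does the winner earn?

Ranking the bids: Agent 5 40.3 points, then Agent 3 22.3 points, then Agent 1 18.8 points, then Agent 4 7.3 points, then Agent 2 2.0 points.
Agent 5 wins with the top bid and pays the second-highest, 22.3 points.
Surplus = 40.3 points − 22.3 points = 18.0 points.

Surplus = 18.0 points.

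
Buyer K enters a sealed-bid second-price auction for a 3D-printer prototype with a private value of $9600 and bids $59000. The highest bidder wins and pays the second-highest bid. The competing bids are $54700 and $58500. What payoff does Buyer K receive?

-$48900

Highest competing bid: $58500.
Buyer K's bid $59000 is the highest overall, so Buyer K wins and pays the second-highest bid, $58500.
Payoff = value − price = $9600 − $58500 = -$48900.
Overbidding won the item at a price above value — truthful bidding would have avoided this loss.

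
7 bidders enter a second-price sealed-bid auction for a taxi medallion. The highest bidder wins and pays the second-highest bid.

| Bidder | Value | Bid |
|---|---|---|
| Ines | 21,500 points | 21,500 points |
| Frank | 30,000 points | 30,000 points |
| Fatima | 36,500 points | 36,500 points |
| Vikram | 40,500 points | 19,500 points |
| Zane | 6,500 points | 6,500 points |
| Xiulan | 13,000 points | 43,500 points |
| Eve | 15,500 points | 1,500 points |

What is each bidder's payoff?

Ines 0 points, Frank 0 points, Fatima 0 points, Vikram 0 points, Zane 0 points, Xiulan -23,500 points, Eve 0 points.

Sorted high to low: Xiulan 43,500 points; Fatima 36,500 points; Frank 30,000 points; Ines 21,500 points; Vikram 19,500 points; Zane 6,500 points; Eve 1,500 points.
Xiulan has the top bid and wins; the price is the second-highest bid, 36,500 points.
Xiulan's payoff = 13,000 points − 36,500 points = -23,500 points. All other bidders lose, so their payoff is 0.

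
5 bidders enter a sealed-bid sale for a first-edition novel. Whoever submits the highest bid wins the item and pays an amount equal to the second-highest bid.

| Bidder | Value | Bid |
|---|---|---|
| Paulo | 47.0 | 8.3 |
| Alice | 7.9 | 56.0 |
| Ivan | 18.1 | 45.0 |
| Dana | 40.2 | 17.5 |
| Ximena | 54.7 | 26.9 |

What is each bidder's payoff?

Ordered from highest: Alice 56.0, then Ivan 45.0, then Ximena 26.9, then Dana 17.5, then Paulo 8.3.
Alice has the top bid and wins; the price is the second-highest bid, 45.0.
Alice's payoff = 7.9 − 45.0 = -37.1. All other bidders lose, so their payoff is 0.

Paulo 0.0, Alice -37.1, Ivan 0.0, Dana 0.0, Ximena 0.0.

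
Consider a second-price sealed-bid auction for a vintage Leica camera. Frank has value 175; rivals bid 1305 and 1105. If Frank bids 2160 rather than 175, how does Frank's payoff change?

The highest competing bid is 1305.
Bidding truthfully at 175: the top bid is 1305 (a rival), so Frank loses. Payoff = 0.
Bidding 2160: Frank has the top bid, wins, and pays the second-highest bid 1305. Payoff = 175 − 1305 = -1130.
Change = -1130 − 0 = -1130.
This is the dominant-strategy logic: truthful bidding weakly beats any alternative.

Payoff change: -1130.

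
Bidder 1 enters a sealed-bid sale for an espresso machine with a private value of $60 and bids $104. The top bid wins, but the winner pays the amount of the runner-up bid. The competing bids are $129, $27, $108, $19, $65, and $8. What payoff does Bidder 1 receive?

The bidder's payoff: $0.

Highest competing bid: $129.
Bidder 1's bid $104 is not the highest, so Bidder 1 loses, pays nothing, and earns zero payoff.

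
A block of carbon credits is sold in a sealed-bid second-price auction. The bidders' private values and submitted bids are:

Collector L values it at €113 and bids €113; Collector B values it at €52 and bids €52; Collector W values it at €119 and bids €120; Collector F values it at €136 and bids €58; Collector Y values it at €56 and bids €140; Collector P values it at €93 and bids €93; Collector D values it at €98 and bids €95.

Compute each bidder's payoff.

Ordered from highest: Collector Y €140; Collector W €120; Collector L €113; Collector D €95; Collector P €93; Collector F €58; Collector B €52.
Collector Y has the top bid and wins; the price is the second-highest bid, €120.
Collector Y's payoff = €56 − €120 = -€64. All other bidders lose, so their payoff is 0.

Payoffs: Collector L €0, Collector B €0, Collector W €0, Collector F €0, Collector Y -€64, Collector P €0, Collector D €0.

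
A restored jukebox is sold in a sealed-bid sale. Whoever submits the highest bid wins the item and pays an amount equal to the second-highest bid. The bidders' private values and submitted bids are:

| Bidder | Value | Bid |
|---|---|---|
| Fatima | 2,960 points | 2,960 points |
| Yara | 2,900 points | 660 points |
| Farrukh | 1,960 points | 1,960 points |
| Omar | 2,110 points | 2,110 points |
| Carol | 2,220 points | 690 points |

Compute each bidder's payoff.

Payoffs: Fatima 850 points, Yara 0 points, Farrukh 0 points, Omar 0 points, Carol 0 points.

Sorted high to low: Fatima 2,960 points, then Omar 2,110 points, then Farrukh 1,960 points, then Carol 690 points, then Yara 660 points.
Fatima has the top bid and wins; the price is the second-highest bid, 2,110 points.
Fatima's payoff = 2,960 points − 2,110 points = 850 points. All other bidders lose, so their payoff is 0.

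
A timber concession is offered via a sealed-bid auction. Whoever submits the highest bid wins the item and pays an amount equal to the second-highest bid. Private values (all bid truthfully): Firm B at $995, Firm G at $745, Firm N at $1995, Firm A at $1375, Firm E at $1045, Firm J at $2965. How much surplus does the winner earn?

Ranking the bids: Firm J $2965 > Firm N $1995 > Firm A $1375 > Firm E $1045 > Firm B $995 > Firm G $745.
Firm J wins with the top bid and pays the second-highest, $1995.
Surplus = $2965 − $1995 = $970.

Winner's surplus: $970.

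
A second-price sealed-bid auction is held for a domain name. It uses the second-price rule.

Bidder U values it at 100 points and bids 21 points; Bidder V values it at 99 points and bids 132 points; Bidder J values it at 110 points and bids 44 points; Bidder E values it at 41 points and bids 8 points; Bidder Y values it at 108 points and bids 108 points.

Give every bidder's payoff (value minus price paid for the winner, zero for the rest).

Bidder U 0 points, Bidder V -9 points, Bidder J 0 points, Bidder E 0 points, Bidder Y 0 points.

Ordered from highest: Bidder V 132 points; Bidder Y 108 points; Bidder J 44 points; Bidder U 21 points; Bidder E 8 points.
Bidder V has the top bid and wins; the price is the second-highest bid, 108 points.
Bidder V's payoff = 99 points − 108 points = -9 points. All other bidders lose, so their payoff is 0.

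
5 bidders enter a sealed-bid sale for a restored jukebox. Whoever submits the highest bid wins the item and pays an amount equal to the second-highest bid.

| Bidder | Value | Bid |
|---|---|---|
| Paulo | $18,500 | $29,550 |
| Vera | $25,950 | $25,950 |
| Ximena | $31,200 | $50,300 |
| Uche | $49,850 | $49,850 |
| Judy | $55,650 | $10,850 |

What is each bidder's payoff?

Paulo $0, Vera $0, Ximena -$18,650, Uche $0, Judy $0.

Ranking the bids: Ximena $50,300; Uche $49,850; Paulo $29,550; Vera $25,950; Judy $10,850.
Ximena has the top bid and wins; the price is the second-highest bid, $49,850.
Ximena's payoff = $31,200 − $49,850 = -$18,650. All other bidders lose, so their payoff is 0.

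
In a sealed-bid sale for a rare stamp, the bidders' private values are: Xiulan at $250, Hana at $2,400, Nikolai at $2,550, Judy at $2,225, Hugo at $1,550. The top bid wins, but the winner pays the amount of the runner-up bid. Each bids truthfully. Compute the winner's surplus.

Ranking the bids: Nikolai $2,550, then Hana $2,400, then Judy $2,225, then Hugo $1,550, then Xiulan $250.
Nikolai wins with the top bid and pays the second-highest, $2,400.
Surplus = $2,550 − $2,400 = $150.

Surplus = $150.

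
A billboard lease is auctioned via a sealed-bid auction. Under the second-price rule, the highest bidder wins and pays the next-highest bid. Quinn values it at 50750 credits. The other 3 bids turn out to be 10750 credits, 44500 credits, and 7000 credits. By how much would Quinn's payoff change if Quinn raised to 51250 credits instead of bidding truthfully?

Change in payoff: 0 credits.

The highest competing bid is 44500 credits.
Bidding truthfully at 50750 credits: Quinn has the top bid, wins, and pays the second-highest bid 44500 credits. Payoff = 50750 credits − 44500 credits = 6250 credits.
Bidding 51250 credits: Quinn has the top bid, wins, and pays the second-highest bid 44500 credits. Payoff = 50750 credits − 44500 credits = 6250 credits.
Change = 6250 credits − 6250 credits = 0 credits.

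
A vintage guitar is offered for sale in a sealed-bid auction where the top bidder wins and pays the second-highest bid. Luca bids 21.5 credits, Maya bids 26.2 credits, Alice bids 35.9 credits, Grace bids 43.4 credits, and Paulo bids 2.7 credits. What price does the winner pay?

Price paid: 35.9 credits.

Sorted high to low: Grace 43.4 credits; Alice 35.9 credits; Maya 26.2 credits; Luca 21.5 credits; Paulo 2.7 credits.
Grace is the highest bidder, so Grace wins.
Under the second-price rule, the price is the second-highest bid: 35.9 credits.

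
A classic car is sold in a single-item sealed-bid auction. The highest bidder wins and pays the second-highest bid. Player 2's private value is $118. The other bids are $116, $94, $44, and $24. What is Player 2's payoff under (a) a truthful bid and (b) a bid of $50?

The highest competing bid is $116.
Bidding truthfully at $118: Player 2 has the top bid, wins, and pays the second-highest bid $116. Payoff = $118 − $116 = $2.
Bidding $50: the top bid is $116 (a rival), so Player 2 loses. Payoff = $0.

Truthful: $2; alternative: $0.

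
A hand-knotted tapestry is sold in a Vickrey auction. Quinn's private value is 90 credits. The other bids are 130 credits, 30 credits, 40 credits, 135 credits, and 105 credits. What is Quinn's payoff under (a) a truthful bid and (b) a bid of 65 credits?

(a) 0 credits  (b) 0 credits

The highest competing bid is 135 credits.
Bidding truthfully at 90 credits: the top bid is 135 credits (a rival), so Quinn loses. Payoff = 0 credits.
Bidding 65 credits: the top bid is 135 credits (a rival), so Quinn loses. Payoff = 0 credits.
The bid only affects whether you win, not the price — here both bids land on the same side of the top rival bid, so the deviation is payoff-neutral.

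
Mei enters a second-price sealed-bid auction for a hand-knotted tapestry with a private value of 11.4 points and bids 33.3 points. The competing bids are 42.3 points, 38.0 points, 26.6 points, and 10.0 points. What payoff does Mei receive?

Mei's payoff: 0.0 points.

Highest competing bid: 42.3 points.
Mei's bid 33.3 points is not the highest, so Mei loses, pays nothing, and earns zero payoff.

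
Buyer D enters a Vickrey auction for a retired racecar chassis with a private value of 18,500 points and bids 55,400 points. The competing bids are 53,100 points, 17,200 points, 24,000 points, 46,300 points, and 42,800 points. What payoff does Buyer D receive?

Buyer D's payoff: -34,600 points.

Highest competing bid: 53,100 points.
Buyer D's bid 55,400 points is the highest overall, so Buyer D wins and pays the second-highest bid, 53,100 points.
Payoff = value − price = 18,500 points − 53,100 points = -34,600 points.
Overbidding won the item at a price above value — truthful bidding would have avoided this loss.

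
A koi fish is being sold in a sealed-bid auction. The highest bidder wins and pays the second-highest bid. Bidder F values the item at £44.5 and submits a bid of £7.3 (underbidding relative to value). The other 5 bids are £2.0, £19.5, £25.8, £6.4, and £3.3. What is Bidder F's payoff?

Payoff = £0.0.

Highest competing bid: £25.8.
Bidder F's bid £7.3 is not the highest, so Bidder F loses, pays nothing, and earns zero payoff.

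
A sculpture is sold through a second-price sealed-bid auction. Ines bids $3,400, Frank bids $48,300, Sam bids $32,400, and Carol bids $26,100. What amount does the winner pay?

Ordered from highest: Frank $48,300; Sam $32,400; Carol $26,100; Ines $3,400.
Frank has the highest bid, so Frank wins.
The second-highest bid is $32,400, so that is what Frank pays.

Price paid: $32,400.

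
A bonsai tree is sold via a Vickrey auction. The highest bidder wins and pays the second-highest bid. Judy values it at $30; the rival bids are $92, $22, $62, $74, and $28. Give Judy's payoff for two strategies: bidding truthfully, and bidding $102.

Truthful: $0; alternative: -$62.

The highest competing bid is $92.
Bidding truthfully at $30: the top bid is $92 (a rival), so Judy loses. Payoff = $0.
Bidding $102: Judy has the top bid, wins, and pays the second-highest bid $92. Payoff = $30 − $92 = -$62.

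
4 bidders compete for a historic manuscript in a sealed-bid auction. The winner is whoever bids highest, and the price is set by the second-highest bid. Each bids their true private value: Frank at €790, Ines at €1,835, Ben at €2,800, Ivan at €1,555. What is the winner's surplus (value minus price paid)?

Winner's surplus: €965.

Ranking the bids: Ben €2,800 > Ines €1,835 > Ivan €1,555 > Frank €790.
Ben wins with the top bid and pays the second-highest, €1,835.
Surplus = €2,800 − €1,835 = €965.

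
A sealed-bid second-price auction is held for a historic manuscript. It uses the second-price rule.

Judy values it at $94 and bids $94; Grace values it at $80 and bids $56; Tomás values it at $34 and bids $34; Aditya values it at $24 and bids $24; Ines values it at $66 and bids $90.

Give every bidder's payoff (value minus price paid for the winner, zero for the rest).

Judy $4, Grace $0, Tomás $0, Aditya $0, Ines $0.

Bids in descending order: Judy $94, then Ines $90, then Grace $56, then Tomás $34, then Aditya $24.
Judy has the top bid and wins; the price is the second-highest bid, $90.
Judy's payoff = $94 − $90 = $4. All other bidders lose, so their payoff is 0.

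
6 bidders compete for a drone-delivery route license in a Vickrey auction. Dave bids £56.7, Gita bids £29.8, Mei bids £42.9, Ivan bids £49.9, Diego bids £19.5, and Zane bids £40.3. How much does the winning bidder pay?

Sorted high to low: Dave £56.7; Ivan £49.9; Mei £42.9; Zane £40.3; Gita £29.8; Diego £19.5.
Dave has the highest bid, so Dave wins.
The second-highest bid is £49.9, so that is what Dave pays.

£49.9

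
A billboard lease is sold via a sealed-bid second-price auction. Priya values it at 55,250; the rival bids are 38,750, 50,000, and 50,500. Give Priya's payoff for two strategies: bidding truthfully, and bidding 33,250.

The highest competing bid is 50,500.
Bidding truthfully at 55,250: Priya has the top bid, wins, and pays the second-highest bid 50,500. Payoff = 55,250 − 50,500 = 4,750.
Bidding 33,250: the top bid is 50,500 (a rival), so Priya loses. Payoff = 0.
Deviating from a truthful bid can only lose payoff in a second-price auction — never gain.

(a) 4,750  (b) 0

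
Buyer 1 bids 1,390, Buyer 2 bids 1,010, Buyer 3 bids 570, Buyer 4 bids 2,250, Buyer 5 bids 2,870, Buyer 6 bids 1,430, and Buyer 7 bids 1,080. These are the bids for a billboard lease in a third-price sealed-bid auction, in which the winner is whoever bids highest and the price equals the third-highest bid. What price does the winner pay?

Bids in descending order: Buyer 5 2,870 > Buyer 4 2,250 > Buyer 6 1,430 > Buyer 1 1,390 > Buyer 7 1,080 > Buyer 2 1,010 > Buyer 3 570.
Buyer 5 is the highest bidder, so Buyer 5 wins.
Under the third-price rule, the price is the third-highest bid: 1,430.

The winner pays 1,430.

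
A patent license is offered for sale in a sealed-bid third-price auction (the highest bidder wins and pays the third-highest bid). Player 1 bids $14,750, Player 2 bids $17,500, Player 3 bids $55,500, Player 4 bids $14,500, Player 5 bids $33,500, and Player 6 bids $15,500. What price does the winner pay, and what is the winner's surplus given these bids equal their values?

The winner pays $17,500 for a surplus of $38,000.

Bids in descending order: Player 3 $55,500; Player 5 $33,500; Player 2 $17,500; Player 6 $15,500; Player 1 $14,750; Player 4 $14,500.
Player 3 is the highest bidder, so Player 3 wins.
Under the third-price rule, the price is the third-highest bid: $17,500.
Surplus = $55,500 − $17,500 = $38,000.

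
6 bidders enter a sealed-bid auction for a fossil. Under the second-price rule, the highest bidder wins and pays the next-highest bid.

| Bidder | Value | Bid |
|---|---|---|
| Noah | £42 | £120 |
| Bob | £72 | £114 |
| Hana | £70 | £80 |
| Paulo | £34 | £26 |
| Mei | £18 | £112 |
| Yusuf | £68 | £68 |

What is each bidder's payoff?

Noah -£72, Bob £0, Hana £0, Paulo £0, Mei £0, Yusuf £0.

Sorted high to low: Noah £120; Bob £114; Mei £112; Hana £80; Yusuf £68; Paulo £26.
Noah has the top bid and wins; the price is the second-highest bid, £114.
Noah's payoff = £42 − £114 = -£72. All other bidders lose, so their payoff is 0.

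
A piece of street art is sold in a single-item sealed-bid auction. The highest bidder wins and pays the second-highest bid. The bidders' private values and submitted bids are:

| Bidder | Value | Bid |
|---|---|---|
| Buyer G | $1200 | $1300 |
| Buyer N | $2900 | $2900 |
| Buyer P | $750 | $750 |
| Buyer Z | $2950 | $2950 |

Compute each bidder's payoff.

Bids in descending order: Buyer Z $2950 > Buyer N $2900 > Buyer G $1300 > Buyer P $750.
Buyer Z has the top bid and wins; the price is the second-highest bid, $2900.
Buyer Z's payoff = $2950 − $2900 = $50. All other bidders lose, so their payoff is 0.

Buyer G $0, Buyer N $0, Buyer P $0, Buyer Z $50.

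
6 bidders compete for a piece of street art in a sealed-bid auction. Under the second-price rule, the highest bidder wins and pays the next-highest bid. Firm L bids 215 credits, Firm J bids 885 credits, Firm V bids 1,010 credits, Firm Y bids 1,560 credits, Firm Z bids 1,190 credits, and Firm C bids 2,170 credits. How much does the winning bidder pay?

The winner pays 1,560 credits.

Ordered from highest: Firm C 2,170 credits > Firm Y 1,560 credits > Firm Z 1,190 credits > Firm V 1,010 credits > Firm J 885 credits > Firm L 215 credits.
Firm C has the highest bid, so Firm C wins.
The second-highest bid is 1,560 credits, so that is what Firm C pays.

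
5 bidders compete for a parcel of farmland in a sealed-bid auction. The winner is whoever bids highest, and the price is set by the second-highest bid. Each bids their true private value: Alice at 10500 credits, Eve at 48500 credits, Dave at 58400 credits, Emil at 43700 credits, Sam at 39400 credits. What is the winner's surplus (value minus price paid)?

Winner's surplus: 9900 credits.

Sorted high to low: Dave 58400 credits > Eve 48500 credits > Emil 43700 credits > Sam 39400 credits > Alice 10500 credits.
Dave wins with the top bid and pays the second-highest, 48500 credits.
Surplus = 58400 credits − 48500 credits = 9900 credits.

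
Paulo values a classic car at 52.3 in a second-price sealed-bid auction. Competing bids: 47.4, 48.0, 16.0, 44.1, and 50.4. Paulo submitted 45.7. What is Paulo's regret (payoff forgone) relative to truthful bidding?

The highest competing bid is 50.4.
Bidding truthfully at 52.3: Paulo has the top bid, wins, and pays the second-highest bid 50.4. Payoff = 52.3 − 50.4 = 1.9.
Bidding 45.7: the top bid is 50.4 (a rival), so Paulo loses. Payoff = 0.0.
Regret = truthful payoff − actual payoff = 1.9 − 0.0 = 1.9.

1.9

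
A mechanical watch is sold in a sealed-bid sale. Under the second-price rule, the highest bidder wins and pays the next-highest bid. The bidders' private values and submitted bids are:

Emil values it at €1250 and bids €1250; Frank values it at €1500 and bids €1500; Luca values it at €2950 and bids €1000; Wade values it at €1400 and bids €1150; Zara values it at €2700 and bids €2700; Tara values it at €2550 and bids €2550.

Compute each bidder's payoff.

Payoffs: Emil €0, Frank €0, Luca €0, Wade €0, Zara €150, Tara €0.

Sorted high to low: Zara €2700, then Tara €2550, then Frank €1500, then Emil €1250, then Wade €1150, then Luca €1000.
Zara has the top bid and wins; the price is the second-highest bid, €2550.
Zara's payoff = €2700 − €2550 = €150. All other bidders lose, so their payoff is 0.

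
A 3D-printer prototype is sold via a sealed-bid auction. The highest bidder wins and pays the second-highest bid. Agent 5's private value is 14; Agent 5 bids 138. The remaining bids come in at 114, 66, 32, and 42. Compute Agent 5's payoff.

Highest competing bid: 114.
Agent 5's bid 138 is the highest overall, so Agent 5 wins and pays the second-highest bid, 114.
Payoff = value − price = 14 − 114 = -100.
Overbidding won the item at a price above value — truthful bidding would have avoided this loss.

The bidder's payoff: -100.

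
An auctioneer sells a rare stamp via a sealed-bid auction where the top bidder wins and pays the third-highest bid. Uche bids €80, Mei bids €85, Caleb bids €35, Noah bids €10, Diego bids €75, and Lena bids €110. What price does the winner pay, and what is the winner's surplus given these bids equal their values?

Ranking the bids: Lena €110, then Mei €85, then Uche €80, then Diego €75, then Caleb €35, then Noah €10.
Lena is the highest bidder, so Lena wins.
Under the third-price rule, the price is the third-highest bid: €80.
Surplus = €110 − €80 = €30.

Price €80; surplus €30.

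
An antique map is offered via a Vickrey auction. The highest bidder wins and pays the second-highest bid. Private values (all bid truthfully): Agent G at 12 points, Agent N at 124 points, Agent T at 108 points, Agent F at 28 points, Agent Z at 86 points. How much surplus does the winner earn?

Sorted high to low: Agent N 124 points, then Agent T 108 points, then Agent Z 86 points, then Agent F 28 points, then Agent G 12 points.
Agent N wins with the top bid and pays the second-highest, 108 points.
Surplus = 124 points − 108 points = 16 points.

Surplus = 16 points.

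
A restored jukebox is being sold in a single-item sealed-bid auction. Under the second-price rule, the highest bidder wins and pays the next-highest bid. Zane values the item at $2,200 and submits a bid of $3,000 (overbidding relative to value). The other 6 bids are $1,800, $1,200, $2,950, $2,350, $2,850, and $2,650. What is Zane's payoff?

-$750

Highest competing bid: $2,950.
Zane's bid $3,000 is the highest overall, so Zane wins and pays the second-highest bid, $2,950.
Payoff = value − price = $2,200 − $2,950 = -$750.
Overbidding won the item at a price above value — truthful bidding would have avoided this loss.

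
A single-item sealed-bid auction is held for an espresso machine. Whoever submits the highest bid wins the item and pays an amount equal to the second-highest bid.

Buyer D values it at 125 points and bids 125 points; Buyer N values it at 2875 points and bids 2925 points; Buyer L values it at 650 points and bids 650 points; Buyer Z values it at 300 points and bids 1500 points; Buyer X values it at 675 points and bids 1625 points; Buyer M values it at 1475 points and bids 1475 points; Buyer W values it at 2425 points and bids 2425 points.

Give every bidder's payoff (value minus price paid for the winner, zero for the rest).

Ranking the bids: Buyer N 2925 points > Buyer W 2425 points > Buyer X 1625 points > Buyer Z 1500 points > Buyer M 1475 points > Buyer L 650 points > Buyer D 125 points.
Buyer N has the top bid and wins; the price is the second-highest bid, 2425 points.
Buyer N's payoff = 2875 points − 2425 points = 450 points. All other bidders lose, so their payoff is 0.

Buyer D 0 points, Buyer N 450 points, Buyer L 0 points, Buyer Z 0 points, Buyer X 0 points, Buyer M 0 points, Buyer W 0 points.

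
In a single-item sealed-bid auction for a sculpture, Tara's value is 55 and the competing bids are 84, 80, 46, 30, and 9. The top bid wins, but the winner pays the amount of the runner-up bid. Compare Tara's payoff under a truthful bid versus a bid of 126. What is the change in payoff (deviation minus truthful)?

The highest competing bid is 84.
Bidding truthfully at 55: the top bid is 84 (a rival), so Tara loses. Payoff = 0.
Bidding 126: Tara has the top bid, wins, and pays the second-highest bid 84. Payoff = 55 − 84 = -29.
Change = -29 − 0 = -29.
Deviating from a truthful bid can only lose payoff in a second-price auction — never gain.

Change in payoff: -29.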